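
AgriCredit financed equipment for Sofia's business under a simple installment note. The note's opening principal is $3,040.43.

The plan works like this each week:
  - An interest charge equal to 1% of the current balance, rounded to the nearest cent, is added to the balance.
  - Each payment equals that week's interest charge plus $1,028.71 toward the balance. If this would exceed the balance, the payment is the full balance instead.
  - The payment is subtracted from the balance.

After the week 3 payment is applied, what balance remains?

$0.00

Week 1: opening $3,040.43; interest $30.40 → $3,070.83; payment $1,059.11; balance $2,011.72
Week 2: opening $2,011.72; interest $20.12 → $2,031.84; payment $1,048.83; balance $983.01
Week 3: opening $983.01; interest $9.83 → $992.84; payment $992.84; balance $0.00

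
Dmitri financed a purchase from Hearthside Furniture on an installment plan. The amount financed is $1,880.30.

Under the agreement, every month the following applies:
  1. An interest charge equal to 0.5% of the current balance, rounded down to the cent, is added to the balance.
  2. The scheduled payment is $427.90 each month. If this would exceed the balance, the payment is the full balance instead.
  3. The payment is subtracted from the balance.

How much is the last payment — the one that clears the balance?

Month 1: $1,880.30 +$9.40 interest = $1,889.70; pay $427.90 → $1,461.80
Month 2: $1,461.80 +$7.30 interest = $1,469.10; pay $427.90 → $1,041.20
Month 3: $1,041.20 +$5.20 interest = $1,046.40; pay $427.90 → $618.50
Month 4: $618.50 +$3.09 interest = $621.59; pay $427.90 → $193.69
Month 5: $193.69 +$0.96 interest = $194.65; pay $194.65 → $0.00

$194.65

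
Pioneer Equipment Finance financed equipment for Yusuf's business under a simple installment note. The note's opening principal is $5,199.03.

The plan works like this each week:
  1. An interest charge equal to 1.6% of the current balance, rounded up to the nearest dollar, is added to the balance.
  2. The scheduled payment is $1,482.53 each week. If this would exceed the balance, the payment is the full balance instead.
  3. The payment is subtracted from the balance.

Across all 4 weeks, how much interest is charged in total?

Week 1: opening $5,199.03; interest $84.00 → $5,283.03; payment $1,482.53; balance $3,800.50
Week 2: opening $3,800.50; interest $61.00 → $3,861.50; payment $1,482.53; balance $2,378.97
Week 3: opening $2,378.97; interest $39.00 → $2,417.97; payment $1,482.53; balance $935.44
Week 4: opening $935.44; interest $15.00 → $950.44; payment $950.44; balance $0.00
Total interest: $84.00 + $61.00 + $39.00 + $15.00 = $199.00

$199.00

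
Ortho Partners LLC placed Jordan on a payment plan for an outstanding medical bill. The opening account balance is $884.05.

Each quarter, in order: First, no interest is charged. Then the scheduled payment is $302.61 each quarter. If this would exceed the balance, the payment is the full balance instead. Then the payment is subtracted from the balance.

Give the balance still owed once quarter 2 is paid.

$278.83

Quarter 1: $884.05 − $302.61 → $581.44
Quarter 2: $581.44 − $302.61 → $278.83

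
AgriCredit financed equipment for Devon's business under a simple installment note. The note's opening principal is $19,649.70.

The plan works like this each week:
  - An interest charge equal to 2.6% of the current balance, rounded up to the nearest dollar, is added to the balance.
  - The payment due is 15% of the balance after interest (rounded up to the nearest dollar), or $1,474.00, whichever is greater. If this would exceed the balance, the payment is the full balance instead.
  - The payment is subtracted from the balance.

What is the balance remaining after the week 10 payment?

$3,449.70

Week 1: opening $19,649.70; interest $511.00 → $20,160.70; payment $3,025.00; balance $17,135.70
Week 2: opening $17,135.70; interest $446.00 → $17,581.70; payment $2,638.00; balance $14,943.70
Week 3: opening $14,943.70; interest $389.00 → $15,332.70; payment $2,300.00; balance $13,032.70
Week 4: opening $13,032.70; interest $339.00 → $13,371.70; payment $2,006.00; balance $11,365.70
Week 5: opening $11,365.70; interest $296.00 → $11,661.70; payment $1,750.00; balance $9,911.70
Week 6: opening $9,911.70; interest $258.00 → $10,169.70; payment $1,526.00; balance $8,643.70
Week 7: opening $8,643.70; interest $225.00 → $8,868.70; payment $1,474.00; balance $7,394.70
Week 8: opening $7,394.70; interest $193.00 → $7,587.70; payment $1,474.00; balance $6,113.70
Week 9: opening $6,113.70; interest $159.00 → $6,272.70; payment $1,474.00; balance $4,798.70
Week 10: opening $4,798.70; interest $125.00 → $4,923.70; payment $1,474.00; balance $3,449.70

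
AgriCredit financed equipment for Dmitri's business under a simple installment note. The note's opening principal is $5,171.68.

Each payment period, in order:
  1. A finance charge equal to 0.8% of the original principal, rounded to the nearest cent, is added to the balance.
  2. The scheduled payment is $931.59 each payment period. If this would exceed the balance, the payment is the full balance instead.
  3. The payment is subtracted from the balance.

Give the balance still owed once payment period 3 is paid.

Payment period 1: opening $5,171.68; interest $41.37 → $5,213.05; payment $931.59; balance $4,281.46
Payment period 2: opening $4,281.46; interest $41.37 → $4,322.83; payment $931.59; balance $3,391.24
Payment period 3: opening $3,391.24; interest $41.37 → $3,432.61; payment $931.59; balance $2,501.02

$2,501.02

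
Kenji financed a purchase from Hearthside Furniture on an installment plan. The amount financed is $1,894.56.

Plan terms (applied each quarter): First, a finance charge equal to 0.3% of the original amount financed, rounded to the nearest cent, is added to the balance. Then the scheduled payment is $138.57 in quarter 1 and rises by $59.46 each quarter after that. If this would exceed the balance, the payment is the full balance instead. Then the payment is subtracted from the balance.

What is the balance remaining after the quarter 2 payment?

Quarter 1: $1,894.56 +$5.68 interest = $1,900.24; pay $138.57 → $1,761.67
Quarter 2: $1,761.67 +$5.68 interest = $1,767.35; pay $198.03 → $1,569.32

$1,569.32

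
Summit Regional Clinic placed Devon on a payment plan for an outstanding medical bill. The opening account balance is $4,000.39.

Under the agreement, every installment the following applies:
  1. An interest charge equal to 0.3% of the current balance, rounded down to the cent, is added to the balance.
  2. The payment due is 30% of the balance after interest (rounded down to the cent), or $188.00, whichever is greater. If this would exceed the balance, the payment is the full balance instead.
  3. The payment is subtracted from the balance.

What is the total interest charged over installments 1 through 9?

$38.04

Installment 1: opening $4,000.39; interest $12.00 → $4,012.39; payment $1,203.71; balance $2,808.68
Installment 2: opening $2,808.68; interest $8.42 → $2,817.10; payment $845.13; balance $1,971.97
Installment 3: opening $1,971.97; interest $5.91 → $1,977.88; payment $593.36; balance $1,384.52
Installment 4: opening $1,384.52; interest $4.15 → $1,388.67; payment $416.60; balance $972.07
Installment 5: opening $972.07; interest $2.91 → $974.98; payment $292.49; balance $682.49
Installment 6: opening $682.49; interest $2.04 → $684.53; payment $205.35; balance $479.18
Installment 7: opening $479.18; interest $1.43 → $480.61; payment $188.00; balance $292.61
Installment 8: opening $292.61; interest $0.87 → $293.48; payment $188.00; balance $105.48
Installment 9: opening $105.48; interest $0.31 → $105.79; payment $105.79; balance $0.00
Total interest: $12.00 + $8.42 + $5.91 + $4.15 + $2.91 + $2.04 + $1.43 + $0.87 + $0.31 = $38.04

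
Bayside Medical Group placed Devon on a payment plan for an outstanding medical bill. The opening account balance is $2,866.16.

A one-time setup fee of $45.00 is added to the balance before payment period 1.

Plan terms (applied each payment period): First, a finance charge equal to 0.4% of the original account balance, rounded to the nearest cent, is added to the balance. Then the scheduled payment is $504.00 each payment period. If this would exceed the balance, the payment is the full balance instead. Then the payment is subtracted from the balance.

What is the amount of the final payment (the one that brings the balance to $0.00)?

Payment period 1: opening $2,911.16; interest $11.46 → $2,922.62; payment $504.00; balance $2,418.62
Payment period 2: opening $2,418.62; interest $11.46 → $2,430.08; payment $504.00; balance $1,926.08
Payment period 3: opening $1,926.08; interest $11.46 → $1,937.54; payment $504.00; balance $1,433.54
Payment period 4: opening $1,433.54; interest $11.46 → $1,445.00; payment $504.00; balance $941.00
Payment period 5: opening $941.00; interest $11.46 → $952.46; payment $504.00; balance $448.46
Payment period 6: opening $448.46; interest $11.46 → $459.92; payment $459.92; balance $0.00

$459.92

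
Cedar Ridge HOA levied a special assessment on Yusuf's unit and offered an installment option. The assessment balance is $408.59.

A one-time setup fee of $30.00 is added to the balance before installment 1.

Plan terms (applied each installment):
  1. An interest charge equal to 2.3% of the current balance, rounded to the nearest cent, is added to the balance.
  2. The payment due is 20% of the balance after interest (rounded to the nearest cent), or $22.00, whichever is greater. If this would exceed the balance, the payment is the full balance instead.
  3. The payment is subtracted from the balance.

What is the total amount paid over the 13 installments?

$488.42

Installment 1: opening $438.59; interest $10.09 → $448.68; payment $89.74; balance $358.94
Installment 2: opening $358.94; interest $8.26 → $367.20; payment $73.44; balance $293.76
Installment 3: opening $293.76; interest $6.76 → $300.52; payment $60.10; balance $240.42
Installment 4: opening $240.42; interest $5.53 → $245.95; payment $49.19; balance $196.76
Installment 5: opening $196.76; interest $4.53 → $201.29; payment $40.26; balance $161.03
Installment 6: opening $161.03; interest $3.70 → $164.73; payment $32.95; balance $131.78
Installment 7: opening $131.78; interest $3.03 → $134.81; payment $26.96; balance $107.85
Installment 8: opening $107.85; interest $2.48 → $110.33; payment $22.07; balance $88.26
Installment 9: opening $88.26; interest $2.03 → $90.29; payment $22.00; balance $68.29
Installment 10: opening $68.29; interest $1.57 → $69.86; payment $22.00; balance $47.86
Installment 11: opening $47.86; interest $1.10 → $48.96; payment $22.00; balance $26.96
Installment 12: opening $26.96; interest $0.62 → $27.58; payment $22.00; balance $5.58
Installment 13: opening $5.58; interest $0.13 → $5.71; payment $5.71; balance $0.00
Total paid: $488.42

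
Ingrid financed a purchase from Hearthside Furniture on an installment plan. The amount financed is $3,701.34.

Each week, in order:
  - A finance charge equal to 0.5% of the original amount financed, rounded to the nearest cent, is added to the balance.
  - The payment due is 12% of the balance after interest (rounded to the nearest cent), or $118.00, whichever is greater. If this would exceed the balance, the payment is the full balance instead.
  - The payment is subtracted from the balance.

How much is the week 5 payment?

# | Opening | Interest | Payment | End bal
1 | $3,701.34 | $18.51 | $446.38 | $3,273.47
2 | $3,273.47 | $18.51 | $395.04 | $2,896.94
3 | $2,896.94 | $18.51 | $349.85 | $2,565.60
4 | $2,565.60 | $18.51 | $310.09 | $2,274.02
5 | $2,274.02 | $18.51 | $275.10 | $2,017.43

$275.10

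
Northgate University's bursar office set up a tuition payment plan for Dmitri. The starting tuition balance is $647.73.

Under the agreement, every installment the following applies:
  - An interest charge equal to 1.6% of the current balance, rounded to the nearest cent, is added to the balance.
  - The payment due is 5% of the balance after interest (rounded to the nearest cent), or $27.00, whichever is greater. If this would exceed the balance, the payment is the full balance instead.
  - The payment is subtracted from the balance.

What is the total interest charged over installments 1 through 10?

$88.71

Installment 1: opening $647.73; interest $10.36 → $658.09; payment $32.90; balance $625.19
Installment 2: opening $625.19; interest $10.00 → $635.19; payment $31.76; balance $603.43
Installment 3: opening $603.43; interest $9.65 → $613.08; payment $30.65; balance $582.43
Installment 4: opening $582.43; interest $9.32 → $591.75; payment $29.59; balance $562.16
Installment 5: opening $562.16; interest $8.99 → $571.15; payment $28.56; balance $542.59
Installment 6: opening $542.59; interest $8.68 → $551.27; payment $27.56; balance $523.71
Installment 7: opening $523.71; interest $8.38 → $532.09; payment $27.00; balance $505.09
Installment 8: opening $505.09; interest $8.08 → $513.17; payment $27.00; balance $486.17
Installment 9: opening $486.17; interest $7.78 → $493.95; payment $27.00; balance $466.95
Installment 10: opening $466.95; interest $7.47 → $474.42; payment $27.00; balance $447.42
Total interest: $10.36 + $10.00 + $9.65 + $9.32 + $8.99 + $8.68 + $8.38 + $8.08 + $7.78 + $7.47 = $88.71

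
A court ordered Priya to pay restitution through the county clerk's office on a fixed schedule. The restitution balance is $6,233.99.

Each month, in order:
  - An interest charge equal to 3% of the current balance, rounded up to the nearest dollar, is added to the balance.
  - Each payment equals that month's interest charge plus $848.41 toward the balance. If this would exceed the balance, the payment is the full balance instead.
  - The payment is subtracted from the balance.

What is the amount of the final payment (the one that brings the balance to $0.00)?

Month 1: $6,233.99 +$188.00 interest = $6,421.99; pay $1,036.41 → $5,385.58
Month 2: $5,385.58 +$162.00 interest = $5,547.58; pay $1,010.41 → $4,537.17
Month 3: $4,537.17 +$137.00 interest = $4,674.17; pay $985.41 → $3,688.76
Month 4: $3,688.76 +$111.00 interest = $3,799.76; pay $959.41 → $2,840.35
Month 5: $2,840.35 +$86.00 interest = $2,926.35; pay $934.41 → $1,991.94
Month 6: $1,991.94 +$60.00 interest = $2,051.94; pay $908.41 → $1,143.53
Month 7: $1,143.53 +$35.00 interest = $1,178.53; pay $883.41 → $295.12
Month 8: $295.12 +$9.00 interest = $304.12; pay $304.12 → $0.00

$304.12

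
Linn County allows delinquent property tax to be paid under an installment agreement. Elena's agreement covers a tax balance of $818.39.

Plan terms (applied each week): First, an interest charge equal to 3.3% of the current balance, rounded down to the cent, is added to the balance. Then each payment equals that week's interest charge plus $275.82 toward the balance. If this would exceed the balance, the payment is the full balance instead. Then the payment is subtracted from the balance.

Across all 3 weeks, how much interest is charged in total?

$53.70

# | Opening | Interest | Payment | End bal
1 | $818.39 | $27.00 | $302.82 | $542.57
2 | $542.57 | $17.90 | $293.72 | $266.75
3 | $266.75 | $8.80 | $275.55 | $0.00
Total interest: $27.00 + $17.90 + $8.80 = $53.70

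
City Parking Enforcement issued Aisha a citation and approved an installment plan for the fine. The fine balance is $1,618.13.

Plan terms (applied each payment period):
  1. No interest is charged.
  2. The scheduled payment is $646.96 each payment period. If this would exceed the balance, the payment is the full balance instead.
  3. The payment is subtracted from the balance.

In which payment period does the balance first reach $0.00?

Payment period 1: $1,618.13 − $646.96 → $971.17
Payment period 2: $971.17 − $646.96 → $324.21
Payment period 3: $324.21 − $324.21 → $0.00
Balance reaches $0.00 in payment period 3.

3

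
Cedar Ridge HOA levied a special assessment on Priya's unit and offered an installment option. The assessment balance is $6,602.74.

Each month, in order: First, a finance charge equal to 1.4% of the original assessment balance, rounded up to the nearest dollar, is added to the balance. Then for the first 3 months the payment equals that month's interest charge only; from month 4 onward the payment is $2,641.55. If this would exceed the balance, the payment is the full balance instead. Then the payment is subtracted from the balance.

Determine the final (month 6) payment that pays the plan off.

# | Opening | Interest | Payment | End bal
1 | $6,602.74 | $93.00 | $93.00 | $6,602.74
2 | $6,602.74 | $93.00 | $93.00 | $6,602.74
3 | $6,602.74 | $93.00 | $93.00 | $6,602.74
4 | $6,602.74 | $93.00 | $2,641.55 | $4,054.19
5 | $4,054.19 | $93.00 | $2,641.55 | $1,505.64
6 | $1,505.64 | $93.00 | $1,598.64 | $0.00

$1,598.64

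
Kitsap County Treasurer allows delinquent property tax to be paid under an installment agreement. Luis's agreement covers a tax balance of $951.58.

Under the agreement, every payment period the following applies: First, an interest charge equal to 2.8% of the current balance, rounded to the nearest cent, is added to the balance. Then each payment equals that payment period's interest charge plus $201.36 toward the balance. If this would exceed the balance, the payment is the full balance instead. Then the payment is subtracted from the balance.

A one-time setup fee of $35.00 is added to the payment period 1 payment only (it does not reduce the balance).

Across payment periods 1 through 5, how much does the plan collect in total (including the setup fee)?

$1,063.42

Payment period 1: opening $951.58; interest $26.64 → $978.22; payment $228.00 (+ $35.00 fee); balance $750.22
Payment period 2: opening $750.22; interest $21.01 → $771.23; payment $222.37; balance $548.86
Payment period 3: opening $548.86; interest $15.37 → $564.23; payment $216.73; balance $347.50
Payment period 4: opening $347.50; interest $9.73 → $357.23; payment $211.09; balance $146.14
Payment period 5: opening $146.14; interest $4.09 → $150.23; payment $150.23; balance $0.00
Total paid: $1,063.42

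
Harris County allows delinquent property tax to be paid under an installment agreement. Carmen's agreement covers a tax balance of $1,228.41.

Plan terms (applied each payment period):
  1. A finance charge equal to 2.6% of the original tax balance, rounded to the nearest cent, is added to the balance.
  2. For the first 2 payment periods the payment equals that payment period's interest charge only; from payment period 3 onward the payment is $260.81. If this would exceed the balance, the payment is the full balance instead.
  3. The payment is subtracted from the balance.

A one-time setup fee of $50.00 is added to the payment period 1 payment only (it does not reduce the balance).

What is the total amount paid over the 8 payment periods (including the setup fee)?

Payment period 1: $1,228.41 +$31.94 interest = $1,260.35; pay $31.94 (+ $50.00 fee) → $1,228.41
Payment period 2: $1,228.41 +$31.94 interest = $1,260.35; pay $31.94 → $1,228.41
Payment period 3: $1,228.41 +$31.94 interest = $1,260.35; pay $260.81 → $999.54
Payment period 4: $999.54 +$31.94 interest = $1,031.48; pay $260.81 → $770.67
Payment period 5: $770.67 +$31.94 interest = $802.61; pay $260.81 → $541.80
Payment period 6: $541.80 +$31.94 interest = $573.74; pay $260.81 → $312.93
Payment period 7: $312.93 +$31.94 interest = $344.87; pay $260.81 → $84.06
Payment period 8: $84.06 +$31.94 interest = $116.00; pay $116.00 → $0.00
Total paid: $1,533.93

$1,533.93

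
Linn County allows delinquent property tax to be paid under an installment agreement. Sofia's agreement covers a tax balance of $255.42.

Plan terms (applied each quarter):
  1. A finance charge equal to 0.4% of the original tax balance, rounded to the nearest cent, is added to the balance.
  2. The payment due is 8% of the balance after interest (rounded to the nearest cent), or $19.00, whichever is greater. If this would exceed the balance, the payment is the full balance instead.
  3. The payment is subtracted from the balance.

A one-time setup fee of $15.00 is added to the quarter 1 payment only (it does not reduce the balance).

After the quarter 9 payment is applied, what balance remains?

Quarter 1: opening $255.42; interest $1.02 → $256.44; payment $20.52 (+ $15.00 fee); balance $235.92
Quarter 2: opening $235.92; interest $1.02 → $236.94; payment $19.00; balance $217.94
Quarter 3: opening $217.94; interest $1.02 → $218.96; payment $19.00; balance $199.96
Quarter 4: opening $199.96; interest $1.02 → $200.98; payment $19.00; balance $181.98
Quarter 5: opening $181.98; interest $1.02 → $183.00; payment $19.00; balance $164.00
Quarter 6: opening $164.00; interest $1.02 → $165.02; payment $19.00; balance $146.02
Quarter 7: opening $146.02; interest $1.02 → $147.04; payment $19.00; balance $128.04
Quarter 8: opening $128.04; interest $1.02 → $129.06; payment $19.00; balance $110.06
Quarter 9: opening $110.06; interest $1.02 → $111.08; payment $19.00; balance $92.08

$92.08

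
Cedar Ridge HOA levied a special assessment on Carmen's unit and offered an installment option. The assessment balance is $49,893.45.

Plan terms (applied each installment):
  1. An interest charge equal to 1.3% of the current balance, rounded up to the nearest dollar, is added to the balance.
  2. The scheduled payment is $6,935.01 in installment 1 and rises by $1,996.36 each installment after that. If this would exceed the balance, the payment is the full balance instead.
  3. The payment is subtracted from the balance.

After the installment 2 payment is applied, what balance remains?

Installment 1: opening $49,893.45; interest $649.00 → $50,542.45; payment $6,935.01; balance $43,607.44
Installment 2: opening $43,607.44; interest $567.00 → $44,174.44; payment $8,931.37; balance $35,243.07

$35,243.07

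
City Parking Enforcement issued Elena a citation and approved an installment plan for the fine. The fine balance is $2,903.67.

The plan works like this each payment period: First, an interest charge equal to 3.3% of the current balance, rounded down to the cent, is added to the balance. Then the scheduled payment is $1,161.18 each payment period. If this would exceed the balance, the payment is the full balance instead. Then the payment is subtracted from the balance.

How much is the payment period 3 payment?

Payment period 1: opening $2,903.67; interest $95.82 → $2,999.49; payment $1,161.18; balance $1,838.31
Payment period 2: opening $1,838.31; interest $60.66 → $1,898.97; payment $1,161.18; balance $737.79
Payment period 3: opening $737.79; interest $24.34 → $762.13; payment $762.13; balance $0.00

$762.13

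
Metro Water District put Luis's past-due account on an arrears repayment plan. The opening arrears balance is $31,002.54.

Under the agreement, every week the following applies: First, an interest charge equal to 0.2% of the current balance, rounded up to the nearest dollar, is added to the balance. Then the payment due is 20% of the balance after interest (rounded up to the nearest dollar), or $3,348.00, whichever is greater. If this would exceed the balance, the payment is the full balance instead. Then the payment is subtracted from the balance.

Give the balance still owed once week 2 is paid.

$19,920.54

Week 1: $31,002.54 +$63.00 interest = $31,065.54; pay $6,214.00 → $24,851.54
Week 2: $24,851.54 +$50.00 interest = $24,901.54; pay $4,981.00 → $19,920.54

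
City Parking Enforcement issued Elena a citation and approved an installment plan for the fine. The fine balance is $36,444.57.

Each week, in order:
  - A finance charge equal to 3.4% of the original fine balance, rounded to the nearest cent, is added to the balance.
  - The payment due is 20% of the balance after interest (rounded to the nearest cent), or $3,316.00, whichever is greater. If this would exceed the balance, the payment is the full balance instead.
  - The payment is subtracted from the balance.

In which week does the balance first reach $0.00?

13

Week 1: $36,444.57 +$1,239.12 interest = $37,683.69; pay $7,536.74 → $30,146.95
Week 2: $30,146.95 +$1,239.12 interest = $31,386.07; pay $6,277.21 → $25,108.86
Week 3: $25,108.86 +$1,239.12 interest = $26,347.98; pay $5,269.60 → $21,078.38
Week 4: $21,078.38 +$1,239.12 interest = $22,317.50; pay $4,463.50 → $17,854.00
Week 5: $17,854.00 +$1,239.12 interest = $19,093.12; pay $3,818.62 → $15,274.50
Week 6: $15,274.50 +$1,239.12 interest = $16,513.62; pay $3,316.00 → $13,197.62
Week 7: $13,197.62 +$1,239.12 interest = $14,436.74; pay $3,316.00 → $11,120.74
Week 8: $11,120.74 +$1,239.12 interest = $12,359.86; pay $3,316.00 → $9,043.86
Week 9: $9,043.86 +$1,239.12 interest = $10,282.98; pay $3,316.00 → $6,966.98
Week 10: $6,966.98 +$1,239.12 interest = $8,206.10; pay $3,316.00 → $4,890.10
Week 11: $4,890.10 +$1,239.12 interest = $6,129.22; pay $3,316.00 → $2,813.22
Week 12: $2,813.22 +$1,239.12 interest = $4,052.34; pay $3,316.00 → $736.34
Week 13: $736.34 +$1,239.12 interest = $1,975.46; pay $1,975.46 → $0.00
Balance reaches $0.00 in week 13.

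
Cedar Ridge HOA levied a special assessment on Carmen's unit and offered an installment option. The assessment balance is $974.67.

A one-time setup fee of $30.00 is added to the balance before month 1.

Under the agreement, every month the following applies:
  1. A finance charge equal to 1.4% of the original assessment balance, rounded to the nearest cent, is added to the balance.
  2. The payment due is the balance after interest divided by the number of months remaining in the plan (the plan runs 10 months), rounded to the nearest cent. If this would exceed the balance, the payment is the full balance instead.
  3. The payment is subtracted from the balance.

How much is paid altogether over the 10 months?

$1,141.17

# | Opening | Interest | Payment | End bal
1 | $1,004.67 | $13.65 | $101.83 | $916.49
2 | $916.49 | $13.65 | $103.35 | $826.79
3 | $826.79 | $13.65 | $105.06 | $735.38
4 | $735.38 | $13.65 | $107.00 | $642.03
5 | $642.03 | $13.65 | $109.28 | $546.40
6 | $546.40 | $13.65 | $112.01 | $448.04
7 | $448.04 | $13.65 | $115.42 | $346.27
8 | $346.27 | $13.65 | $119.97 | $239.95
9 | $239.95 | $13.65 | $126.80 | $126.80
10 | $126.80 | $13.65 | $140.45 | $0.00
Total paid: $1,141.17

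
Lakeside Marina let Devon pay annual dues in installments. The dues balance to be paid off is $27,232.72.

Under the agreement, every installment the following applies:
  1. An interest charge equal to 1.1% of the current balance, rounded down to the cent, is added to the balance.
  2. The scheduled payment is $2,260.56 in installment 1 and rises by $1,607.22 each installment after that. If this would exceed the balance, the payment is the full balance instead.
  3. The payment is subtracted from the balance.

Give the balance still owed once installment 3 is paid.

# | Opening | Interest | Payment | End bal
1 | $27,232.72 | $299.55 | $2,260.56 | $25,271.71
2 | $25,271.71 | $277.98 | $3,867.78 | $21,681.91
3 | $21,681.91 | $238.50 | $5,475.00 | $16,445.41

$16,445.41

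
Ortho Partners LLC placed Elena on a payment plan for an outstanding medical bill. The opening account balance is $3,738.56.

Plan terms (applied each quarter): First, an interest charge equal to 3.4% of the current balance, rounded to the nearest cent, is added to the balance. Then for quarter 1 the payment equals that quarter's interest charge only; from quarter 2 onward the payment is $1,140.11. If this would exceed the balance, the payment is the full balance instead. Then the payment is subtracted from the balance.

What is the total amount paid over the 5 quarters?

$4,162.74

Quarter 1: $3,738.56 +$127.11 interest = $3,865.67; pay $127.11 → $3,738.56
Quarter 2: $3,738.56 +$127.11 interest = $3,865.67; pay $1,140.11 → $2,725.56
Quarter 3: $2,725.56 +$92.67 interest = $2,818.23; pay $1,140.11 → $1,678.12
Quarter 4: $1,678.12 +$57.06 interest = $1,735.18; pay $1,140.11 → $595.07
Quarter 5: $595.07 +$20.23 interest = $615.30; pay $615.30 → $0.00
Total paid: $4,162.74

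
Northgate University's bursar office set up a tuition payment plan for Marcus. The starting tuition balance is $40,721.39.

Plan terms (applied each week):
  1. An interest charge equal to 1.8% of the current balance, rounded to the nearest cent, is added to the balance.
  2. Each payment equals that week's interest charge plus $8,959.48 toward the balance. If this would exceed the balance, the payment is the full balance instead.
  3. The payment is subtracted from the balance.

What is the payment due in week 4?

$9,208.65

Week 1: $40,721.39 +$732.99 interest = $41,454.38; pay $9,692.47 → $31,761.91
Week 2: $31,761.91 +$571.71 interest = $32,333.62; pay $9,531.19 → $22,802.43
Week 3: $22,802.43 +$410.44 interest = $23,212.87; pay $9,369.92 → $13,842.95
Week 4: $13,842.95 +$249.17 interest = $14,092.12; pay $9,208.65 → $4,883.47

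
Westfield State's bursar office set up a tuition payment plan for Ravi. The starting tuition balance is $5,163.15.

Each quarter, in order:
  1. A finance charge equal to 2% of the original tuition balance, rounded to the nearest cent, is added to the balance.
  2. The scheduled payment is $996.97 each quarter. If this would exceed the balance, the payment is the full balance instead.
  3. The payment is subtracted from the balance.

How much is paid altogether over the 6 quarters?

$5,782.71

Quarter 1: opening $5,163.15; interest $103.26 → $5,266.41; payment $996.97; balance $4,269.44
Quarter 2: opening $4,269.44; interest $103.26 → $4,372.70; payment $996.97; balance $3,375.73
Quarter 3: opening $3,375.73; interest $103.26 → $3,478.99; payment $996.97; balance $2,482.02
Quarter 4: opening $2,482.02; interest $103.26 → $2,585.28; payment $996.97; balance $1,588.31
Quarter 5: opening $1,588.31; interest $103.26 → $1,691.57; payment $996.97; balance $694.60
Quarter 6: opening $694.60; interest $103.26 → $797.86; payment $797.86; balance $0.00
Total paid: $5,782.71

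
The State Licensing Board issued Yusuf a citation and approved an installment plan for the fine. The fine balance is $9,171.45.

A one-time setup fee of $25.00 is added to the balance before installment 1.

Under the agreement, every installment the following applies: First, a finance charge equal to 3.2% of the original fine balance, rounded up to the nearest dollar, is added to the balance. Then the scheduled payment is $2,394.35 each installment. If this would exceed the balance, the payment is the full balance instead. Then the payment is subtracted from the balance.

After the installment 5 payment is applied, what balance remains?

$0.00

# | Opening | Interest | Payment | End bal
1 | $9,196.45 | $294.00 | $2,394.35 | $7,096.10
2 | $7,096.10 | $294.00 | $2,394.35 | $4,995.75
3 | $4,995.75 | $294.00 | $2,394.35 | $2,895.40
4 | $2,895.40 | $294.00 | $2,394.35 | $795.05
5 | $795.05 | $294.00 | $1,089.05 | $0.00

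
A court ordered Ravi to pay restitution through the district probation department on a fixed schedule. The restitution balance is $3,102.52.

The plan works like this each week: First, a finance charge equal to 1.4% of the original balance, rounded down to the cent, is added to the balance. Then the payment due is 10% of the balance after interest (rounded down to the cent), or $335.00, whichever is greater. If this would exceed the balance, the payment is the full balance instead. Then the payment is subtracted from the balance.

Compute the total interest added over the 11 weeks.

Week 1: $3,102.52 +$43.43 interest = $3,145.95; pay $335.00 → $2,810.95
Week 2: $2,810.95 +$43.43 interest = $2,854.38; pay $335.00 → $2,519.38
Week 3: $2,519.38 +$43.43 interest = $2,562.81; pay $335.00 → $2,227.81
Week 4: $2,227.81 +$43.43 interest = $2,271.24; pay $335.00 → $1,936.24
Week 5: $1,936.24 +$43.43 interest = $1,979.67; pay $335.00 → $1,644.67
Week 6: $1,644.67 +$43.43 interest = $1,688.10; pay $335.00 → $1,353.10
Week 7: $1,353.10 +$43.43 interest = $1,396.53; pay $335.00 → $1,061.53
Week 8: $1,061.53 +$43.43 interest = $1,104.96; pay $335.00 → $769.96
Week 9: $769.96 +$43.43 interest = $813.39; pay $335.00 → $478.39
Week 10: $478.39 +$43.43 interest = $521.82; pay $335.00 → $186.82
Week 11: $186.82 +$43.43 interest = $230.25; pay $230.25 → $0.00
Total interest: $43.43 + $43.43 + $43.43 + $43.43 + $43.43 + $43.43 + $43.43 + $43.43 + $43.43 + $43.43 + $43.43 = $477.73

$477.73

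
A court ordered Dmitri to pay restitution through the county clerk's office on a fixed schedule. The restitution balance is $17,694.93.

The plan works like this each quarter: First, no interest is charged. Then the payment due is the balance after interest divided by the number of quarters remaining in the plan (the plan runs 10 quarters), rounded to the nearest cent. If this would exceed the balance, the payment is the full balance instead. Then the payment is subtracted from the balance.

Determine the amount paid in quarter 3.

$1,769.49

Quarter 1: opening $17,694.93; payment $1,769.49; balance $15,925.44
Quarter 2: opening $15,925.44; payment $1,769.49; balance $14,155.95
Quarter 3: opening $14,155.95; payment $1,769.49; balance $12,386.46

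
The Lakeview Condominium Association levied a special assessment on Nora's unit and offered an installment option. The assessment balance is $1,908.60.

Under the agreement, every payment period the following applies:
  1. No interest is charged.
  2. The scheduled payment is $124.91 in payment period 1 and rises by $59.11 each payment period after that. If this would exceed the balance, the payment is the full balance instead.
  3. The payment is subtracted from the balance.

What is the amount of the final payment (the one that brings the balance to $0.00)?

Payment period 1: opening $1,908.60; payment $124.91; balance $1,783.69
Payment period 2: opening $1,783.69; payment $184.02; balance $1,599.67
Payment period 3: opening $1,599.67; payment $243.13; balance $1,356.54
Payment period 4: opening $1,356.54; payment $302.24; balance $1,054.30
Payment period 5: opening $1,054.30; payment $361.35; balance $692.95
Payment period 6: opening $692.95; payment $420.46; balance $272.49
Payment period 7: opening $272.49; payment $272.49; balance $0.00

$272.49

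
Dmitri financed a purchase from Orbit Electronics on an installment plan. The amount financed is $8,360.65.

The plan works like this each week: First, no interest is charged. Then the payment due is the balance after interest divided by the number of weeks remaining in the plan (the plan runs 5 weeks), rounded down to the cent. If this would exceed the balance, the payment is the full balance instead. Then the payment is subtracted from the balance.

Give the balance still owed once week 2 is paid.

$5,016.39

# | Opening | Payment | End bal
1 | $8,360.65 | $1,672.13 | $6,688.52
2 | $6,688.52 | $1,672.13 | $5,016.39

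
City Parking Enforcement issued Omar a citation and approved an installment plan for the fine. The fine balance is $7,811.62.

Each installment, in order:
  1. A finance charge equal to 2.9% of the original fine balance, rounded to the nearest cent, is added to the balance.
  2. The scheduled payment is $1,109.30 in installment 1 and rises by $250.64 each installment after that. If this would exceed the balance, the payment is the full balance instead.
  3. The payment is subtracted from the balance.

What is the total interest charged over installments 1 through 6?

$1,359.24

Installment 1: opening $7,811.62; interest $226.54 → $8,038.16; payment $1,109.30; balance $6,928.86
Installment 2: opening $6,928.86; interest $226.54 → $7,155.40; payment $1,359.94; balance $5,795.46
Installment 3: opening $5,795.46; interest $226.54 → $6,022.00; payment $1,610.58; balance $4,411.42
Installment 4: opening $4,411.42; interest $226.54 → $4,637.96; payment $1,861.22; balance $2,776.74
Installment 5: opening $2,776.74; interest $226.54 → $3,003.28; payment $2,111.86; balance $891.42
Installment 6: opening $891.42; interest $226.54 → $1,117.96; payment $1,117.96; balance $0.00
Total interest: $226.54 + $226.54 + $226.54 + $226.54 + $226.54 + $226.54 = $1,359.24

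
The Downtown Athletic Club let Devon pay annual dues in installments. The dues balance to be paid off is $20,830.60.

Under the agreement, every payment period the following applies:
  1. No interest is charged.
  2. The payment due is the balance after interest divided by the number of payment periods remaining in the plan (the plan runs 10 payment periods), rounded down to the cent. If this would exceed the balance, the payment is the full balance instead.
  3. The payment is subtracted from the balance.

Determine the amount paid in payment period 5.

# | Opening | Payment | End bal
1 | $20,830.60 | $2,083.06 | $18,747.54
2 | $18,747.54 | $2,083.06 | $16,664.48
3 | $16,664.48 | $2,083.06 | $14,581.42
4 | $14,581.42 | $2,083.06 | $12,498.36
5 | $12,498.36 | $2,083.06 | $10,415.30

$2,083.06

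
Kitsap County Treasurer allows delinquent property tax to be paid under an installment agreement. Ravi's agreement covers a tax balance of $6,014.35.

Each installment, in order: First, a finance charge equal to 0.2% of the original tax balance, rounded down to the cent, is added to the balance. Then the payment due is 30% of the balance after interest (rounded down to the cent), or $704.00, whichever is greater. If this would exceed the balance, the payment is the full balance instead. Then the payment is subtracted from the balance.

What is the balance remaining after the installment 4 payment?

Installment 1: opening $6,014.35; interest $12.02 → $6,026.37; payment $1,807.91; balance $4,218.46
Installment 2: opening $4,218.46; interest $12.02 → $4,230.48; payment $1,269.14; balance $2,961.34
Installment 3: opening $2,961.34; interest $12.02 → $2,973.36; payment $892.00; balance $2,081.36
Installment 4: opening $2,081.36; interest $12.02 → $2,093.38; payment $704.00; balance $1,389.38

$1,389.38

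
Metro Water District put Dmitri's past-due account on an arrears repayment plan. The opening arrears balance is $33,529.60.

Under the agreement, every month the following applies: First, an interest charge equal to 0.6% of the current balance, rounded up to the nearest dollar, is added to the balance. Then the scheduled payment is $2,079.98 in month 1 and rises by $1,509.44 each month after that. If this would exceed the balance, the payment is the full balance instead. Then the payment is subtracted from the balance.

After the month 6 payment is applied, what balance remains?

Month 1: opening $33,529.60; interest $202.00 → $33,731.60; payment $2,079.98; balance $31,651.62
Month 2: opening $31,651.62; interest $190.00 → $31,841.62; payment $3,589.42; balance $28,252.20
Month 3: opening $28,252.20; interest $170.00 → $28,422.20; payment $5,098.86; balance $23,323.34
Month 4: opening $23,323.34; interest $140.00 → $23,463.34; payment $6,608.30; balance $16,855.04
Month 5: opening $16,855.04; interest $102.00 → $16,957.04; payment $8,117.74; balance $8,839.30
Month 6: opening $8,839.30; interest $54.00 → $8,893.30; payment $8,893.30; balance $0.00

$0.00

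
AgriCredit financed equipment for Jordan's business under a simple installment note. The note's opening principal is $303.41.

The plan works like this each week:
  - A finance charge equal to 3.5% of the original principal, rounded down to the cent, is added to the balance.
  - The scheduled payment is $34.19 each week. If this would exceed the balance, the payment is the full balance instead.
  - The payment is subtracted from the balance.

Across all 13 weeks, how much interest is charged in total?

Week 1: opening $303.41; interest $10.61 → $314.02; payment $34.19; balance $279.83
Week 2: opening $279.83; interest $10.61 → $290.44; payment $34.19; balance $256.25
Week 3: opening $256.25; interest $10.61 → $266.86; payment $34.19; balance $232.67
Week 4: opening $232.67; interest $10.61 → $243.28; payment $34.19; balance $209.09
Week 5: opening $209.09; interest $10.61 → $219.70; payment $34.19; balance $185.51
Week 6: opening $185.51; interest $10.61 → $196.12; payment $34.19; balance $161.93
Week 7: opening $161.93; interest $10.61 → $172.54; payment $34.19; balance $138.35
Week 8: opening $138.35; interest $10.61 → $148.96; payment $34.19; balance $114.77
Week 9: opening $114.77; interest $10.61 → $125.38; payment $34.19; balance $91.19
Week 10: opening $91.19; interest $10.61 → $101.80; payment $34.19; balance $67.61
Week 11: opening $67.61; interest $10.61 → $78.22; payment $34.19; balance $44.03
Week 12: opening $44.03; interest $10.61 → $54.64; payment $34.19; balance $20.45
Week 13: opening $20.45; interest $10.61 → $31.06; payment $31.06; balance $0.00
Total interest: $10.61 + $10.61 + $10.61 + $10.61 + $10.61 + $10.61 + $10.61 + $10.61 + $10.61 + $10.61 + $10.61 + $10.61 + $10.61 = $137.93

$137.93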